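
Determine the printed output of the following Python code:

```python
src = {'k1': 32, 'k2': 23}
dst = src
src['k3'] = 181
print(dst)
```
{'k1': 32, 'k2': 23, 'k3': 181}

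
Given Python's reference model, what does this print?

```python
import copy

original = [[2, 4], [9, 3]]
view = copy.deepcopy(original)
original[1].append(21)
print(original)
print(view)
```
[[2, 4], [9, 3, 21]]
[[2, 4], [9, 3]]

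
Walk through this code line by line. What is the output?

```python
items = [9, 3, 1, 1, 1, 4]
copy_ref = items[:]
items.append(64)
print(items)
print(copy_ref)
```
[9, 3, 1, 1, 1, 4, 64]
[9, 3, 1, 1, 1, 4]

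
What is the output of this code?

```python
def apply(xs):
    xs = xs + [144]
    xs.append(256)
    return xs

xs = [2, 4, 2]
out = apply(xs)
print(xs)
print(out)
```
[2, 4, 2]
[2, 4, 2, 144, 256]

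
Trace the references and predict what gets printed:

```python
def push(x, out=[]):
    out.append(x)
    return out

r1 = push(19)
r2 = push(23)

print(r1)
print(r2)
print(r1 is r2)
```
[19, 23]
[19, 23]
True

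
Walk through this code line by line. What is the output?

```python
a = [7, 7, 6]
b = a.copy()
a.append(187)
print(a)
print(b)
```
[7, 7, 6, 187]
[7, 7, 6]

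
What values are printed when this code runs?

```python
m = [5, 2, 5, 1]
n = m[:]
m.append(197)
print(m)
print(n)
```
[5, 2, 5, 1, 197]
[5, 2, 5, 1]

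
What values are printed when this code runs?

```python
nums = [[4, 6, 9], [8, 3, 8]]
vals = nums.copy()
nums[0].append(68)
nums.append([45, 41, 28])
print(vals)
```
[[4, 6, 9, 68], [8, 3, 8]]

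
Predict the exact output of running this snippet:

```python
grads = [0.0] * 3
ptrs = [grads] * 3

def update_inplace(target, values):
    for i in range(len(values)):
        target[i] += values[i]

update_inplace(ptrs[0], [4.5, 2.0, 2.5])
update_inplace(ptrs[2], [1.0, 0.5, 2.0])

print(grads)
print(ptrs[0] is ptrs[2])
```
[5.5, 2.5, 4.5]
True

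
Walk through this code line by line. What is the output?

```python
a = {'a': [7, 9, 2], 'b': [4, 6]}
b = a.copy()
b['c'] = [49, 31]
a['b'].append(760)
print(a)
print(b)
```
{'a': [7, 9, 2], 'b': [4, 6, 760]}
{'a': [7, 9, 2], 'b': [4, 6, 760], 'c': [49, 31]}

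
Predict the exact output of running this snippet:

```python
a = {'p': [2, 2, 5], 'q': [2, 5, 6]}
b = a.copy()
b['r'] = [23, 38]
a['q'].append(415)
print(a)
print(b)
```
{'p': [2, 2, 5], 'q': [2, 5, 6, 415]}
{'p': [2, 2, 5], 'q': [2, 5, 6, 415], 'r': [23, 38]}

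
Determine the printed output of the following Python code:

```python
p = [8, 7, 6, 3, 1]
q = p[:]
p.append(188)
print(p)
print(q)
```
[8, 7, 6, 3, 1, 188]
[8, 7, 6, 3, 1]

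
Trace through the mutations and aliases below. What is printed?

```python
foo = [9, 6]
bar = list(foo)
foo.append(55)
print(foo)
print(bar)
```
[9, 6, 55]
[9, 6]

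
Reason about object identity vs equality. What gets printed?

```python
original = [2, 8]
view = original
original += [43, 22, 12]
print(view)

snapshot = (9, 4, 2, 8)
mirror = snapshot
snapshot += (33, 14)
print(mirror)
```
[2, 8, 43, 22, 12]
(9, 4, 2, 8)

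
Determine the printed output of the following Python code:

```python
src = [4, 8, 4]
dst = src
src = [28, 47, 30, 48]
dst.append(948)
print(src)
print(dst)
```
[28, 47, 30, 48]
[4, 8, 4, 948]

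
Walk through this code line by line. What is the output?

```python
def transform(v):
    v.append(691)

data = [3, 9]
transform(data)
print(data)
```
[3, 9, 691]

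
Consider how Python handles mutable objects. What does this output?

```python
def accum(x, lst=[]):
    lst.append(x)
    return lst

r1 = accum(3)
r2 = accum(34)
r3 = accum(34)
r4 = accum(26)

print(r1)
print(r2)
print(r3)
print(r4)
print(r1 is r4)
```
[3, 34, 34, 26]
[3, 34, 34, 26]
[3, 34, 34, 26]
[3, 34, 34, 26]
True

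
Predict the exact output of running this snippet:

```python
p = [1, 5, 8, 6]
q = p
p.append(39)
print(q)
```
[1, 5, 8, 6, 39]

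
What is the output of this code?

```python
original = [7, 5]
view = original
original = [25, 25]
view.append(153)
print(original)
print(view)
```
[25, 25]
[7, 5, 153]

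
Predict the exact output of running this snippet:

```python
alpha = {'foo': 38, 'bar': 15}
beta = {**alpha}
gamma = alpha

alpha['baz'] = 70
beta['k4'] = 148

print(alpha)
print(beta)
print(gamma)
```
{'foo': 38, 'bar': 15, 'baz': 70}
{'foo': 38, 'bar': 15, 'k4': 148}
{'foo': 38, 'bar': 15, 'baz': 70}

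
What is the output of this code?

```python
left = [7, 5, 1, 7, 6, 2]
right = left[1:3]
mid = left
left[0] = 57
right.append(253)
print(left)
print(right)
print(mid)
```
[57, 5, 1, 7, 6, 2]
[5, 1, 253]
[57, 5, 1, 7, 6, 2]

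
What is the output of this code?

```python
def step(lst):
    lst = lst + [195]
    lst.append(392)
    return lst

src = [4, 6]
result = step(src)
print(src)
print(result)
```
[4, 6]
[4, 6, 195, 392]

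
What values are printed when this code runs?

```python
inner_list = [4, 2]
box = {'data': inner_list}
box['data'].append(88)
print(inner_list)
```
[4, 2, 88]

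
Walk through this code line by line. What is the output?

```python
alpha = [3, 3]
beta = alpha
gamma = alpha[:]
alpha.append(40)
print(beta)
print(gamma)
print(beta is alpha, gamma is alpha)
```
[3, 3, 40]
[3, 3]
True False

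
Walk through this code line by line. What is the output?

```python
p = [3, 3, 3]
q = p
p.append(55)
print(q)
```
[3, 3, 3, 55]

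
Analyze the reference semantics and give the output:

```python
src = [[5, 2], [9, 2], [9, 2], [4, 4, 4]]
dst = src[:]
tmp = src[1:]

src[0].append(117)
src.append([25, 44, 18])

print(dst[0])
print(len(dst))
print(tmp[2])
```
[5, 2, 117]
4
[4, 4, 4]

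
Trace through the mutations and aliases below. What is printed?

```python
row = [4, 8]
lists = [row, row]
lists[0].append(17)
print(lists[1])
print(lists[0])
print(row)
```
[4, 8, 17]
[4, 8, 17]
[4, 8, 17]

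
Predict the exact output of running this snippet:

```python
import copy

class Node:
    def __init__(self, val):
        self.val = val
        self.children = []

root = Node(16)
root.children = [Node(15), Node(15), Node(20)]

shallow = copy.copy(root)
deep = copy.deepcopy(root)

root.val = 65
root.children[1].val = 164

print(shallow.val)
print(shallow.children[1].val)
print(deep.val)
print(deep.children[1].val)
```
16
164
16
15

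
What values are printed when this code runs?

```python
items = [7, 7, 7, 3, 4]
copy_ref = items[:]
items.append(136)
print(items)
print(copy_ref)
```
[7, 7, 7, 3, 4, 136]
[7, 7, 7, 3, 4]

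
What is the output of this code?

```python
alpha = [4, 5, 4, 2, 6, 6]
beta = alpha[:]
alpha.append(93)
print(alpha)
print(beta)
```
[4, 5, 4, 2, 6, 6, 93]
[4, 5, 4, 2, 6, 6]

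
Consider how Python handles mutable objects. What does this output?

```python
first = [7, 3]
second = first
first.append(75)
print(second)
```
[7, 3, 75]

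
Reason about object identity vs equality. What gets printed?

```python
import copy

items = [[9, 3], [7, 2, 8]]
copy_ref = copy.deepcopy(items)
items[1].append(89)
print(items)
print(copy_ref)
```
[[9, 3], [7, 2, 8, 89]]
[[9, 3], [7, 2, 8]]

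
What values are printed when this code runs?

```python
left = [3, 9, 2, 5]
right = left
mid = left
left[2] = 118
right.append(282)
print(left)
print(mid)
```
[3, 9, 118, 5, 282]
[3, 9, 118, 5, 282]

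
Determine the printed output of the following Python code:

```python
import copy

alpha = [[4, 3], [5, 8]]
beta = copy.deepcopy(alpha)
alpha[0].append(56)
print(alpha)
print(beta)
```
[[4, 3, 56], [5, 8]]
[[4, 3], [5, 8]]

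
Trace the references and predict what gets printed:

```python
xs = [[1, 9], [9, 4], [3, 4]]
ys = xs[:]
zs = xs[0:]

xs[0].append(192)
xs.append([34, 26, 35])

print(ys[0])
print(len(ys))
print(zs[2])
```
[1, 9, 192]
3
[3, 4]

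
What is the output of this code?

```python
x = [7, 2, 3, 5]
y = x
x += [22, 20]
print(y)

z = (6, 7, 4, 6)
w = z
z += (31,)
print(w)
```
[7, 2, 3, 5, 22, 20]
(6, 7, 4, 6)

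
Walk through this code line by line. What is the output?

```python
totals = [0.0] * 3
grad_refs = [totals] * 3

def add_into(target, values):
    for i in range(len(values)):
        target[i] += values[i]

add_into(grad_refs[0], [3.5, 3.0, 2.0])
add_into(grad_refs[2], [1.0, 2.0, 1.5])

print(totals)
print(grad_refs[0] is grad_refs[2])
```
[4.5, 5.0, 3.5]
True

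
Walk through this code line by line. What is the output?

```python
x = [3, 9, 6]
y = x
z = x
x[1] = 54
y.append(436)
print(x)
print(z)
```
[3, 54, 6, 436]
[3, 54, 6, 436]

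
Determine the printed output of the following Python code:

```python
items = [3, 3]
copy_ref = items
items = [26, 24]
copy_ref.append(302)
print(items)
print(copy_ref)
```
[26, 24]
[3, 3, 302]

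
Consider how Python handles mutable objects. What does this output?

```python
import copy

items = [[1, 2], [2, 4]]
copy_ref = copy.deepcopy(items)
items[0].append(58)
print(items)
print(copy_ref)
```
[[1, 2, 58], [2, 4]]
[[1, 2], [2, 4]]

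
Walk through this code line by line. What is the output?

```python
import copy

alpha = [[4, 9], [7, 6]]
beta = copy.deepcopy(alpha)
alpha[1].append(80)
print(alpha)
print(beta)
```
[[4, 9], [7, 6, 80]]
[[4, 9], [7, 6]]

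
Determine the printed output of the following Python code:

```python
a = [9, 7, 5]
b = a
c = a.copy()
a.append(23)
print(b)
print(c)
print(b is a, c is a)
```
[9, 7, 5, 23]
[9, 7, 5]
True False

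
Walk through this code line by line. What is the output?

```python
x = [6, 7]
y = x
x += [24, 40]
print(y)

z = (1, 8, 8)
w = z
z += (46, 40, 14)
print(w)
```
[6, 7, 24, 40]
(1, 8, 8)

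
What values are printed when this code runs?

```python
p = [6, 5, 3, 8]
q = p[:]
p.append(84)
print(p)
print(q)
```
[6, 5, 3, 8, 84]
[6, 5, 3, 8]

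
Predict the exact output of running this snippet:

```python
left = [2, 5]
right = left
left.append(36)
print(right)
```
[2, 5, 36]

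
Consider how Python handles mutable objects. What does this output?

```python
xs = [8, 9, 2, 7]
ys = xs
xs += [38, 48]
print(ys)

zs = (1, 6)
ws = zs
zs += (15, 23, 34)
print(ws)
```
[8, 9, 2, 7, 38, 48]
(1, 6)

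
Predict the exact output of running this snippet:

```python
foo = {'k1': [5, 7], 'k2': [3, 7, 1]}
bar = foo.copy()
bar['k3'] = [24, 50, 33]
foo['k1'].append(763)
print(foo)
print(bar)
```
{'k1': [5, 7, 763], 'k2': [3, 7, 1]}
{'k1': [5, 7, 763], 'k2': [3, 7, 1], 'k3': [24, 50, 33]}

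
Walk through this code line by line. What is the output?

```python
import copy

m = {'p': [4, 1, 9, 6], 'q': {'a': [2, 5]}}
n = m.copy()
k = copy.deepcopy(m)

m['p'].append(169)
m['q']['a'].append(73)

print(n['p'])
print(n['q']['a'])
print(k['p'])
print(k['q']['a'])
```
[4, 1, 9, 6, 169]
[2, 5, 73]
[4, 1, 9, 6]
[2, 5]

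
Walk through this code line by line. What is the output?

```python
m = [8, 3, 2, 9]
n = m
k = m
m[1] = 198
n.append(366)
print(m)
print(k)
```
[8, 198, 2, 9, 366]
[8, 198, 2, 9, 366]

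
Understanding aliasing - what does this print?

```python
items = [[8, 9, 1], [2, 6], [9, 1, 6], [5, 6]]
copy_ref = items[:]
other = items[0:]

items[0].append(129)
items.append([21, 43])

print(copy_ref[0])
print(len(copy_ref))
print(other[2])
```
[8, 9, 1, 129]
4
[9, 1, 6]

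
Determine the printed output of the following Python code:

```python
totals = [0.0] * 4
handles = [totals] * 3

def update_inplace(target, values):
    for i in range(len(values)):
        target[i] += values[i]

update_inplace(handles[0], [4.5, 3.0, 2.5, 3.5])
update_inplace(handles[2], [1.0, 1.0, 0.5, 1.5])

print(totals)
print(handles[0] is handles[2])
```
[5.5, 4.0, 3.0, 5.0]
True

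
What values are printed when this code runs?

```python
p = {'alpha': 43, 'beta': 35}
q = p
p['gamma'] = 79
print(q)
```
{'alpha': 43, 'beta': 35, 'gamma': 79}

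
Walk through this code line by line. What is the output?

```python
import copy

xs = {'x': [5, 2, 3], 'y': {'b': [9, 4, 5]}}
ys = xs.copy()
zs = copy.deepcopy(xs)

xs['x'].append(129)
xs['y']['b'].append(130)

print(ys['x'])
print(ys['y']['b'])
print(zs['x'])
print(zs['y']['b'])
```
[5, 2, 3, 129]
[9, 4, 5, 130]
[5, 2, 3]
[9, 4, 5]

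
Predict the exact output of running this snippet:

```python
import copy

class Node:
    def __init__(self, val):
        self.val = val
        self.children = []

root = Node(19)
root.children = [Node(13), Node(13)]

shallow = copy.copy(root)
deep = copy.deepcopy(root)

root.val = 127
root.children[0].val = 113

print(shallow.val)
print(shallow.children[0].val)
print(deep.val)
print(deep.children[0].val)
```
19
113
19
13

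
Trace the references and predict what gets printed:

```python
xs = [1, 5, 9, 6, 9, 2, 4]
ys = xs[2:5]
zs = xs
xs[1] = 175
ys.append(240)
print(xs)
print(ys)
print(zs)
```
[1, 175, 9, 6, 9, 2, 4]
[9, 6, 9, 240]
[1, 175, 9, 6, 9, 2, 4]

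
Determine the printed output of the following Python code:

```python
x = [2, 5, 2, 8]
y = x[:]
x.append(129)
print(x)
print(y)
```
[2, 5, 2, 8, 129]
[2, 5, 2, 8]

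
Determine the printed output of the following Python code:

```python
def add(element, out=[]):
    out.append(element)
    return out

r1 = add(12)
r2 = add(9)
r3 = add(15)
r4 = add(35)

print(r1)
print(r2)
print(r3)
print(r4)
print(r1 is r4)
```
[12, 9, 15, 35]
[12, 9, 15, 35]
[12, 9, 15, 35]
[12, 9, 15, 35]
True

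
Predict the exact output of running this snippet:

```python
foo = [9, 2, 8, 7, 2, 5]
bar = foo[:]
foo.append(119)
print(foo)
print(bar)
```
[9, 2, 8, 7, 2, 5, 119]
[9, 2, 8, 7, 2, 5]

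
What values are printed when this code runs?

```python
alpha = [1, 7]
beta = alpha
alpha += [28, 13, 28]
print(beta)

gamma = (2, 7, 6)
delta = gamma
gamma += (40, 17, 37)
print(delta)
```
[1, 7, 28, 13, 28]
(2, 7, 6)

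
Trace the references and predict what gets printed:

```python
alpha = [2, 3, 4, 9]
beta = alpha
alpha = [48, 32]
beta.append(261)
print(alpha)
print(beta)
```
[48, 32]
[2, 3, 4, 9, 261]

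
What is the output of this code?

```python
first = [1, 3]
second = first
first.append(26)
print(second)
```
[1, 3, 26]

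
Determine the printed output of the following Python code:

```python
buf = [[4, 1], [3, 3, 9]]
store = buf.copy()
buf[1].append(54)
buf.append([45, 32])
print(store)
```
[[4, 1], [3, 3, 9, 54]]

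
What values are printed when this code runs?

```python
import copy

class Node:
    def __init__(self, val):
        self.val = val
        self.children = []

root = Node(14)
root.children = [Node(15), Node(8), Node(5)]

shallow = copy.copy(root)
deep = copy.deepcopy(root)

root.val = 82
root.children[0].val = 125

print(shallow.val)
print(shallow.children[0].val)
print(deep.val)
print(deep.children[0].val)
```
14
125
14
15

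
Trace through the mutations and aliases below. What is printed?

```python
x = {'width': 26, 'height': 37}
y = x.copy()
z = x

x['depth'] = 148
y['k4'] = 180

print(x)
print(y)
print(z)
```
{'width': 26, 'height': 37, 'depth': 148}
{'width': 26, 'height': 37, 'k4': 180}
{'width': 26, 'height': 37, 'depth': 148}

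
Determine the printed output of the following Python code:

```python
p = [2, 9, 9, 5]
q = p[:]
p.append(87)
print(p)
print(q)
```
[2, 9, 9, 5, 87]
[2, 9, 9, 5]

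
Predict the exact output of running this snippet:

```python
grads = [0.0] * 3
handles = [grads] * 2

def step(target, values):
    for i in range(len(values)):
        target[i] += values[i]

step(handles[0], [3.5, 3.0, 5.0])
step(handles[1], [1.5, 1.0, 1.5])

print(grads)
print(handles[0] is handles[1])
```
[5.0, 4.0, 6.5]
True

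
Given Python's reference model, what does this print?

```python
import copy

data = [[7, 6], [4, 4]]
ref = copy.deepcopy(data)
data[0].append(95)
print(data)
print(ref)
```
[[7, 6, 95], [4, 4]]
[[7, 6], [4, 4]]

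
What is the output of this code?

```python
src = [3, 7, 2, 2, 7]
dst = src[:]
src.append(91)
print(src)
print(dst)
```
[3, 7, 2, 2, 7, 91]
[3, 7, 2, 2, 7]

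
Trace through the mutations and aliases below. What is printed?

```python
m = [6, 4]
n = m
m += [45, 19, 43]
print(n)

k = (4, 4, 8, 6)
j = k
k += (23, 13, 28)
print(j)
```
[6, 4, 45, 19, 43]
(4, 4, 8, 6)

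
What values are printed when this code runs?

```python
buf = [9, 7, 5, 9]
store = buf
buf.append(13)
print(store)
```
[9, 7, 5, 9, 13]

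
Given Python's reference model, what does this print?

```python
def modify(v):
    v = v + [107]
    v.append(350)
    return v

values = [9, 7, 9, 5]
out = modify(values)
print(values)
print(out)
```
[9, 7, 9, 5]
[9, 7, 9, 5, 107, 350]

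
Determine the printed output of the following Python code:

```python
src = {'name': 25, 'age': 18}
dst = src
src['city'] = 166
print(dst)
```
{'name': 25, 'age': 18, 'city': 166}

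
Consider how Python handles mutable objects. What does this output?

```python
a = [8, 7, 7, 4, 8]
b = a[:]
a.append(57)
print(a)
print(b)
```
[8, 7, 7, 4, 8, 57]
[8, 7, 7, 4, 8]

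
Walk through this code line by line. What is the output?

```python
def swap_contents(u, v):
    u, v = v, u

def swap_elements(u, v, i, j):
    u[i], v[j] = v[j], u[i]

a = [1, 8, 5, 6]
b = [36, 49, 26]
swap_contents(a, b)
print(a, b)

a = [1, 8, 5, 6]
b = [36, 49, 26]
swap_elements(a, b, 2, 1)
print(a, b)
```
[1, 8, 5, 6] [36, 49, 26]
[1, 8, 49, 6] [36, 5, 26]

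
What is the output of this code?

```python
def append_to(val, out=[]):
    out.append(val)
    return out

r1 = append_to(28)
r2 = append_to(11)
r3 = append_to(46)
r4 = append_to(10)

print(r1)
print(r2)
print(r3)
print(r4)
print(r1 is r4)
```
[28, 11, 46, 10]
[28, 11, 46, 10]
[28, 11, 46, 10]
[28, 11, 46, 10]
True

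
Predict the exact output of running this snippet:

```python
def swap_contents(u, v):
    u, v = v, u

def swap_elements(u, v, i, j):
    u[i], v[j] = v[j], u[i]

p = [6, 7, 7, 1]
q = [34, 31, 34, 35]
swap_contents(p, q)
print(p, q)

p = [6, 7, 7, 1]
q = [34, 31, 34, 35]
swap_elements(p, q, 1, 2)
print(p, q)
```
[6, 7, 7, 1] [34, 31, 34, 35]
[6, 34, 7, 1] [34, 31, 7, 35]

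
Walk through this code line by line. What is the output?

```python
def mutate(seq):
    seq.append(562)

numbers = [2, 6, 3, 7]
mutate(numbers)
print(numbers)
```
[2, 6, 3, 7, 562]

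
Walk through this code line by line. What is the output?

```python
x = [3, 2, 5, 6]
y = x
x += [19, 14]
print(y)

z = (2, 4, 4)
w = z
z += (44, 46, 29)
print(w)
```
[3, 2, 5, 6, 19, 14]
(2, 4, 4)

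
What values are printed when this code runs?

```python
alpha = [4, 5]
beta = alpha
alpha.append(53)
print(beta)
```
[4, 5, 53]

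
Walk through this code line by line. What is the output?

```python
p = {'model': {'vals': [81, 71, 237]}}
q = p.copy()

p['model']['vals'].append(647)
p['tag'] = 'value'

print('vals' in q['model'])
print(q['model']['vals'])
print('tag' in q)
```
True
[81, 71, 237, 647]
False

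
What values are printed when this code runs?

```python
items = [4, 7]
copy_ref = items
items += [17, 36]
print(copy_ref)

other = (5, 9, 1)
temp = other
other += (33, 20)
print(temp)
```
[4, 7, 17, 36]
(5, 9, 1)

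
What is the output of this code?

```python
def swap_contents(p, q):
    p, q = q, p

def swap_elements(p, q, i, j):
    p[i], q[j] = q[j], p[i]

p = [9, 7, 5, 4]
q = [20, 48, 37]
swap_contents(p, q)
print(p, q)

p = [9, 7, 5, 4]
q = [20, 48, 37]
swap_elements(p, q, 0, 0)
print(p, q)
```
[9, 7, 5, 4] [20, 48, 37]
[20, 7, 5, 4] [9, 48, 37]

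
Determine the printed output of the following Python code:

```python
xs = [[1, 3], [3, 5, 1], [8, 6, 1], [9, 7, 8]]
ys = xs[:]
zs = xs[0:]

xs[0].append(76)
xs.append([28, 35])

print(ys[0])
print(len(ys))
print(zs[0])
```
[1, 3, 76]
4
[1, 3, 76]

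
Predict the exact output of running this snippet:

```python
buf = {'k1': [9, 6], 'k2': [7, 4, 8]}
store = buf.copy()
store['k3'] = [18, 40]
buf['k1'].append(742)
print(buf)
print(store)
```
{'k1': [9, 6, 742], 'k2': [7, 4, 8]}
{'k1': [9, 6, 742], 'k2': [7, 4, 8], 'k3': [18, 40]}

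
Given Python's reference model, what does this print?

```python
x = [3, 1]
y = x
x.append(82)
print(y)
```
[3, 1, 82]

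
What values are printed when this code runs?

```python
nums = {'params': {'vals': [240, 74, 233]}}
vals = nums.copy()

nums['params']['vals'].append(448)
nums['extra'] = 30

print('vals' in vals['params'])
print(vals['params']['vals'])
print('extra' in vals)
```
True
[240, 74, 233, 448]
False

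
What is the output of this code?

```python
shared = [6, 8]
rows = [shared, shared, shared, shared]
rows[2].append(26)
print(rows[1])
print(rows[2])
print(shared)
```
[6, 8, 26]
[6, 8, 26]
[6, 8, 26]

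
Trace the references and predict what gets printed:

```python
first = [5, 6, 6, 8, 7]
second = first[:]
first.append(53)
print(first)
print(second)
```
[5, 6, 6, 8, 7, 53]
[5, 6, 6, 8, 7]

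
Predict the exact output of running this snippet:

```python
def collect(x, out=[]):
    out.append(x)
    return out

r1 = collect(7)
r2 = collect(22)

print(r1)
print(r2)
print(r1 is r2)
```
[7, 22]
[7, 22]
True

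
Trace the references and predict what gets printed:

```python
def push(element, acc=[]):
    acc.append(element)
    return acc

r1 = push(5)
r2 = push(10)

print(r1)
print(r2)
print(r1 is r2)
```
[5, 10]
[5, 10]
True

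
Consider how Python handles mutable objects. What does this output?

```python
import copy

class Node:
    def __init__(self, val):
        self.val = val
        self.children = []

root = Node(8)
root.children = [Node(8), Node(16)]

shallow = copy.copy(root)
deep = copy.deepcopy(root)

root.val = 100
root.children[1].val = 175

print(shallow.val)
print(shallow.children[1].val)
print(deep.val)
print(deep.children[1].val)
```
8
175
8
16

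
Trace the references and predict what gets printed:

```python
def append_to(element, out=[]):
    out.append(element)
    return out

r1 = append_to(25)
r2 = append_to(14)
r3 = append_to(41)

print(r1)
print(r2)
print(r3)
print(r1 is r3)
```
[25, 14, 41]
[25, 14, 41]
[25, 14, 41]
True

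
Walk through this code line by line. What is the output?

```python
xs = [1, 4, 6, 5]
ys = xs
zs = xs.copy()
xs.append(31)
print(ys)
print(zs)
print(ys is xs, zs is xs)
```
[1, 4, 6, 5, 31]
[1, 4, 6, 5]
True False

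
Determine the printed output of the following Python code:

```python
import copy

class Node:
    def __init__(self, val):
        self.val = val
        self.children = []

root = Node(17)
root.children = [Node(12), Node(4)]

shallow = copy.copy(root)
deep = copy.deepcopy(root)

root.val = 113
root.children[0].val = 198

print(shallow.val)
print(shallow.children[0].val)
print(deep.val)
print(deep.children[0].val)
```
17
198
17
12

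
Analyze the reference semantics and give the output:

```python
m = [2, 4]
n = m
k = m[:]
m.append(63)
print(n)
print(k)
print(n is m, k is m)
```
[2, 4, 63]
[2, 4]
True False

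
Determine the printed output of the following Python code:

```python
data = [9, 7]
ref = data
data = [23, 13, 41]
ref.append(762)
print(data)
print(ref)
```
[23, 13, 41]
[9, 7, 762]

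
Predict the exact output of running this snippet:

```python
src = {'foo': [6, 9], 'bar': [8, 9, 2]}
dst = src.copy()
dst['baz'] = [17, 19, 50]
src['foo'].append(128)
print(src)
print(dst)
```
{'foo': [6, 9, 128], 'bar': [8, 9, 2]}
{'foo': [6, 9, 128], 'bar': [8, 9, 2], 'baz': [17, 19, 50]}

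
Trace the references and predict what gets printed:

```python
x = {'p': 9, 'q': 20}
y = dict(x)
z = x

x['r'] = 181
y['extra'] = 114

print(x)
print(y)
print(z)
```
{'p': 9, 'q': 20, 'r': 181}
{'p': 9, 'q': 20, 'extra': 114}
{'p': 9, 'q': 20, 'r': 181}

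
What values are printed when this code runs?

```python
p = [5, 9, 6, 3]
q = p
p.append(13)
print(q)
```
[5, 9, 6, 3, 13]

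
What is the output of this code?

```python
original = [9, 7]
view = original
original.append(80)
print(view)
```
[9, 7, 80]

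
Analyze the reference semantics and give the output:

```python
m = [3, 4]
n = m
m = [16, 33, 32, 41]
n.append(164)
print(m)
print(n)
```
[16, 33, 32, 41]
[3, 4, 164]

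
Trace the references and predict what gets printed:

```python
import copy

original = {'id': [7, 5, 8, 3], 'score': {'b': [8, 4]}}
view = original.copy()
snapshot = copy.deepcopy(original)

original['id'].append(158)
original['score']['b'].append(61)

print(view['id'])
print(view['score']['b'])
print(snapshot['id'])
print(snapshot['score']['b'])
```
[7, 5, 8, 3, 158]
[8, 4, 61]
[7, 5, 8, 3]
[8, 4]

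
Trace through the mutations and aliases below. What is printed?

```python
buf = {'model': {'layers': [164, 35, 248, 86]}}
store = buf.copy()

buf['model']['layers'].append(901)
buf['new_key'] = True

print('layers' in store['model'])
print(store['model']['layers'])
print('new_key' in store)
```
True
[164, 35, 248, 86, 901]
False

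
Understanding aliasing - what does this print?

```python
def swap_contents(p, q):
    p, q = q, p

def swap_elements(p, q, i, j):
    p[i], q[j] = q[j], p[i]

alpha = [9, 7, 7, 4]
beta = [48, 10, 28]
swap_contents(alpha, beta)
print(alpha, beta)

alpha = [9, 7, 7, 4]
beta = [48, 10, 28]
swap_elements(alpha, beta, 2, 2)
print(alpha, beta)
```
[9, 7, 7, 4] [48, 10, 28]
[9, 7, 28, 4] [48, 10, 7]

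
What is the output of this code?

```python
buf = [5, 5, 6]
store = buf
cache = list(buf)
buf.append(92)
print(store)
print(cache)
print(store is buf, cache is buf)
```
[5, 5, 6, 92]
[5, 5, 6]
True False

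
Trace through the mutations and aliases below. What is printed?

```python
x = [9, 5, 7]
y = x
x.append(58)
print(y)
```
[9, 5, 7, 58]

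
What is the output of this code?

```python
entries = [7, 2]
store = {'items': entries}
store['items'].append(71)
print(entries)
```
[7, 2, 71]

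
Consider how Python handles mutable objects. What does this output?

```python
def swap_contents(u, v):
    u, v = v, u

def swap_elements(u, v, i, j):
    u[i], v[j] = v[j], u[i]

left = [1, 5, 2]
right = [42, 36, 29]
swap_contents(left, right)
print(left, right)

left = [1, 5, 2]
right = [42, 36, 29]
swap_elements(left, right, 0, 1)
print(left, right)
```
[1, 5, 2] [42, 36, 29]
[36, 5, 2] [42, 1, 29]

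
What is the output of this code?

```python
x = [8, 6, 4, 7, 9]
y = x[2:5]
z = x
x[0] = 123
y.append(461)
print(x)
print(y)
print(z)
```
[123, 6, 4, 7, 9]
[4, 7, 9, 461]
[123, 6, 4, 7, 9]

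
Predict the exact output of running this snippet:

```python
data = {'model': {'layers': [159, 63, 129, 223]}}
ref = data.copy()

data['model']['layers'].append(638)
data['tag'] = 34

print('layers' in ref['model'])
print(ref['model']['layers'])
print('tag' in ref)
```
True
[159, 63, 129, 223, 638]
False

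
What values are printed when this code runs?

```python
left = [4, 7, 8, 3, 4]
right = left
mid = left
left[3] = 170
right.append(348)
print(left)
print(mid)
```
[4, 7, 8, 170, 4, 348]
[4, 7, 8, 170, 4, 348]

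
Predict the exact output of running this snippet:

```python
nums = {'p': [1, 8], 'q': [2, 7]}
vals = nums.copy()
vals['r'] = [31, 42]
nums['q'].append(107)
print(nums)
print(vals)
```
{'p': [1, 8], 'q': [2, 7, 107]}
{'p': [1, 8], 'q': [2, 7, 107], 'r': [31, 42]}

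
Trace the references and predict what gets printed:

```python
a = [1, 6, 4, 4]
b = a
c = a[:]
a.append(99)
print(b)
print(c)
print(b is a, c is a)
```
[1, 6, 4, 4, 99]
[1, 6, 4, 4]
True False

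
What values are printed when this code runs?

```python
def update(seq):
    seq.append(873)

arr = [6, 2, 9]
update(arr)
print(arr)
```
[6, 2, 9, 873]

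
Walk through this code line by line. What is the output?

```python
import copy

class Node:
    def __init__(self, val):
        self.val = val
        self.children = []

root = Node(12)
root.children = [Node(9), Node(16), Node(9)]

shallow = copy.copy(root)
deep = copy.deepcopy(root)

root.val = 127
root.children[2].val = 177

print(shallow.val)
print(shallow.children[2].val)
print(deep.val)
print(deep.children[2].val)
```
12
177
12
9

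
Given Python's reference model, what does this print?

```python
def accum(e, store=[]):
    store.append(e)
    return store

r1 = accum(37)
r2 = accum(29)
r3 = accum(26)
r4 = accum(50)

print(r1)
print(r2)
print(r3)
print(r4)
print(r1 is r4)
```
[37, 29, 26, 50]
[37, 29, 26, 50]
[37, 29, 26, 50]
[37, 29, 26, 50]
True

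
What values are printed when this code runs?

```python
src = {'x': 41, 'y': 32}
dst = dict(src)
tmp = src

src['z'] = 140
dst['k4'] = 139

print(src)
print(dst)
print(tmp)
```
{'x': 41, 'y': 32, 'z': 140}
{'x': 41, 'y': 32, 'k4': 139}
{'x': 41, 'y': 32, 'z': 140}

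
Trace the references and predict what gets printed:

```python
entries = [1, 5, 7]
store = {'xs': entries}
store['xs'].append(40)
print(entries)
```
[1, 5, 7, 40]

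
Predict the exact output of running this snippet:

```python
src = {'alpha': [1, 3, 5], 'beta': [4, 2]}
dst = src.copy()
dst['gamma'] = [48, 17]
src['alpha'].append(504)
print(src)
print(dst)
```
{'alpha': [1, 3, 5, 504], 'beta': [4, 2]}
{'alpha': [1, 3, 5, 504], 'beta': [4, 2], 'gamma': [48, 17]}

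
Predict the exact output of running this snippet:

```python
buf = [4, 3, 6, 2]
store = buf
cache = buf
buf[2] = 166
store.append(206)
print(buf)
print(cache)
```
[4, 3, 166, 2, 206]
[4, 3, 166, 2, 206]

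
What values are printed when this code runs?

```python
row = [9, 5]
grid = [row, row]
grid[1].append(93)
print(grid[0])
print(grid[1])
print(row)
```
[9, 5, 93]
[9, 5, 93]
[9, 5, 93]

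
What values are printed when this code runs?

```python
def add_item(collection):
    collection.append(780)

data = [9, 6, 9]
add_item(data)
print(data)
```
[9, 6, 9, 780]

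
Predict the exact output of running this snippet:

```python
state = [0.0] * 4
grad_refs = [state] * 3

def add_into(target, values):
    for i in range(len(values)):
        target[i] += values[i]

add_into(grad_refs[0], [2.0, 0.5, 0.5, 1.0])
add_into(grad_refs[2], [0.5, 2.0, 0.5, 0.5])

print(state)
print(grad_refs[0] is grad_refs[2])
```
[2.5, 2.5, 1.0, 1.5]
True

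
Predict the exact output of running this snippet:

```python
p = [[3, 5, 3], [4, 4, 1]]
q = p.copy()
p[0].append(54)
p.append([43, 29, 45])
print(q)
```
[[3, 5, 3, 54], [4, 4, 1]]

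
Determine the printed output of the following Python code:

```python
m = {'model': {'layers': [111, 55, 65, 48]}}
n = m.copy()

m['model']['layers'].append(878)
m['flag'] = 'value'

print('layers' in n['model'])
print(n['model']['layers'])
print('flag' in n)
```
True
[111, 55, 65, 48, 878]
False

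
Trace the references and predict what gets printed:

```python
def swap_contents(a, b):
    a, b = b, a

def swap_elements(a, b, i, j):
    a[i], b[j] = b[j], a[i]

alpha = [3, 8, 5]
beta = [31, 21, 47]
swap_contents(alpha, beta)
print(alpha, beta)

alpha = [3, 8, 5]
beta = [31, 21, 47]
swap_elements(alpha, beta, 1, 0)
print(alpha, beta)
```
[3, 8, 5] [31, 21, 47]
[3, 31, 5] [8, 21, 47]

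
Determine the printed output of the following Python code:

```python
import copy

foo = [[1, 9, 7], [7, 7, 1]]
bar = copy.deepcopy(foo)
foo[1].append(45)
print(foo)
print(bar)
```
[[1, 9, 7], [7, 7, 1, 45]]
[[1, 9, 7], [7, 7, 1]]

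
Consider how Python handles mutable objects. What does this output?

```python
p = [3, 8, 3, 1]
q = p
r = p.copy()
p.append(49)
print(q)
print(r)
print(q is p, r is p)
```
[3, 8, 3, 1, 49]
[3, 8, 3, 1]
True False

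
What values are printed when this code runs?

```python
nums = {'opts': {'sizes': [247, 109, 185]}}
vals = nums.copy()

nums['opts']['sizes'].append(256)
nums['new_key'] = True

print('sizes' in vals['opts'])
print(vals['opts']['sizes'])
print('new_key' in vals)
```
True
[247, 109, 185, 256]
False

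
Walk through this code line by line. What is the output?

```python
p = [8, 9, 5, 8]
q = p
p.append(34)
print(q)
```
[8, 9, 5, 8, 34]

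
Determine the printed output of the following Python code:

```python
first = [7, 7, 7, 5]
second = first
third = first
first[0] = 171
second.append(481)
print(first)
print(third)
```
[171, 7, 7, 5, 481]
[171, 7, 7, 5, 481]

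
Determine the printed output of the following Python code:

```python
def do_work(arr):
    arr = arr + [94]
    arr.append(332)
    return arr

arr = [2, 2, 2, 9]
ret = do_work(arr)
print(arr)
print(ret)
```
[2, 2, 2, 9]
[2, 2, 2, 9, 94, 332]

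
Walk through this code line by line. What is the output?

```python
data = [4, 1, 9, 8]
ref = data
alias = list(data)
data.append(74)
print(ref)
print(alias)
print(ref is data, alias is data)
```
[4, 1, 9, 8, 74]
[4, 1, 9, 8]
True False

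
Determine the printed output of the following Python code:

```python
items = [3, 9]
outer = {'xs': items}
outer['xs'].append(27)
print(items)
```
[3, 9, 27]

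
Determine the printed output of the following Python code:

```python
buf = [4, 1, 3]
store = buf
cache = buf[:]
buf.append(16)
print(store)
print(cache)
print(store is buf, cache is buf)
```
[4, 1, 3, 16]
[4, 1, 3]
True False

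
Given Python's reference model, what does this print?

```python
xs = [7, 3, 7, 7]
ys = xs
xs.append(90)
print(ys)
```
[7, 3, 7, 7, 90]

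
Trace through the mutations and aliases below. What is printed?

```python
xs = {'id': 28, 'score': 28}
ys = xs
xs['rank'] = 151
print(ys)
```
{'id': 28, 'score': 28, 'rank': 151}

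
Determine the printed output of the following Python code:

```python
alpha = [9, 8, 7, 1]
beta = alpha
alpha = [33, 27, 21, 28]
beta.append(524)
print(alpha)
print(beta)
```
[33, 27, 21, 28]
[9, 8, 7, 1, 524]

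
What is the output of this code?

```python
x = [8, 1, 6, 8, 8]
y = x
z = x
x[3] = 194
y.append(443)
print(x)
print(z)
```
[8, 1, 6, 194, 8, 443]
[8, 1, 6, 194, 8, 443]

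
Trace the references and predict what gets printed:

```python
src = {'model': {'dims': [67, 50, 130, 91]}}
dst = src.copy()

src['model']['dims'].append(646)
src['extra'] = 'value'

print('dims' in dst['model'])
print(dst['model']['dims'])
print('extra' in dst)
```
True
[67, 50, 130, 91, 646]
False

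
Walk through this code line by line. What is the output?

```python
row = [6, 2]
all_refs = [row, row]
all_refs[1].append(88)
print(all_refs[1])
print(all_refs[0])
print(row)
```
[6, 2, 88]
[6, 2, 88]
[6, 2, 88]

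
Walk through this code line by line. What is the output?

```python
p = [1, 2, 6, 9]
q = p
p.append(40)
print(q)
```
[1, 2, 6, 9, 40]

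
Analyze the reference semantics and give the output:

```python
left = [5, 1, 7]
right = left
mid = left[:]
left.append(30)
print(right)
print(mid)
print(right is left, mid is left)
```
[5, 1, 7, 30]
[5, 1, 7]
True False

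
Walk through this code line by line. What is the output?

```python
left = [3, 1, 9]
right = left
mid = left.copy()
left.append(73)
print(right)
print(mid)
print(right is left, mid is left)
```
[3, 1, 9, 73]
[3, 1, 9]
True False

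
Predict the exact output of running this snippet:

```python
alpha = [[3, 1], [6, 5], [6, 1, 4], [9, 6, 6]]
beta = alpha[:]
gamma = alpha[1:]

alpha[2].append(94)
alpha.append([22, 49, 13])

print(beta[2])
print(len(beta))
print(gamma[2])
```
[6, 1, 4, 94]
4
[9, 6, 6]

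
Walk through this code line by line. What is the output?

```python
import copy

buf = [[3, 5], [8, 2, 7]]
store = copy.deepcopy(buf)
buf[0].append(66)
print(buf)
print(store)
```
[[3, 5, 66], [8, 2, 7]]
[[3, 5], [8, 2, 7]]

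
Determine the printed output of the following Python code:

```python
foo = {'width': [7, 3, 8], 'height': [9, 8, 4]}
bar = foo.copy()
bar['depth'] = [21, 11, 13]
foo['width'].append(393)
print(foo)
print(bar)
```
{'width': [7, 3, 8, 393], 'height': [9, 8, 4]}
{'width': [7, 3, 8, 393], 'height': [9, 8, 4], 'depth': [21, 11, 13]}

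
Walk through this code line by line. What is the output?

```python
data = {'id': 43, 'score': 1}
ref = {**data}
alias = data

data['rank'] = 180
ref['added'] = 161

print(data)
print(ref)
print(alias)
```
{'id': 43, 'score': 1, 'rank': 180}
{'id': 43, 'score': 1, 'added': 161}
{'id': 43, 'score': 1, 'rank': 180}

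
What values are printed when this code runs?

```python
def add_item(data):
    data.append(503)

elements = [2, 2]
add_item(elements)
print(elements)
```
[2, 2, 503]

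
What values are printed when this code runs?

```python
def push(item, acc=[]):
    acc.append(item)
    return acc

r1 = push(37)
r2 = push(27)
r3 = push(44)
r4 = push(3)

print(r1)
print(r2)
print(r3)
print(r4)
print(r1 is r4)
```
[37, 27, 44, 3]
[37, 27, 44, 3]
[37, 27, 44, 3]
[37, 27, 44, 3]
True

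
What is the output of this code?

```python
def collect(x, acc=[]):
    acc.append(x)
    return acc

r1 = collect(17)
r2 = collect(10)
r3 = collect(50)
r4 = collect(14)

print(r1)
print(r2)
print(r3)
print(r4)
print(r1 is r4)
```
[17, 10, 50, 14]
[17, 10, 50, 14]
[17, 10, 50, 14]
[17, 10, 50, 14]
True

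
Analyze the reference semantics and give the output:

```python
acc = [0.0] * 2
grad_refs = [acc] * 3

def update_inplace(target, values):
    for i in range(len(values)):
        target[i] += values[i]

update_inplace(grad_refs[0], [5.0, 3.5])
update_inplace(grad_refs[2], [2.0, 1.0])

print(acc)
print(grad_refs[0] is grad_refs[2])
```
[7.0, 4.5]
True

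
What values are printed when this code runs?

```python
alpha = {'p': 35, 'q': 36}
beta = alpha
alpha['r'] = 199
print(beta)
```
{'p': 35, 'q': 36, 'r': 199}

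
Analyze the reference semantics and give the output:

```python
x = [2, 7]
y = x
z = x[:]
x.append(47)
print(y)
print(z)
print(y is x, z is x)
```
[2, 7, 47]
[2, 7]
True False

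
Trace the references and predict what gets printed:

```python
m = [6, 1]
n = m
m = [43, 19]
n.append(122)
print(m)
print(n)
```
[43, 19]
[6, 1, 122]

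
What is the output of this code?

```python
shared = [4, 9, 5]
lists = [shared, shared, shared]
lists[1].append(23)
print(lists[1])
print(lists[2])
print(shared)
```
[4, 9, 5, 23]
[4, 9, 5, 23]
[4, 9, 5, 23]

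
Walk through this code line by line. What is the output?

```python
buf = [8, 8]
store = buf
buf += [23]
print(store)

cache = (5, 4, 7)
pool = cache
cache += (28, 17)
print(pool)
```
[8, 8, 23]
(5, 4, 7)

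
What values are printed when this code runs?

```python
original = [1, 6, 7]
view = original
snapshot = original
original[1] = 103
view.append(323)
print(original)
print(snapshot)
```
[1, 103, 7, 323]
[1, 103, 7, 323]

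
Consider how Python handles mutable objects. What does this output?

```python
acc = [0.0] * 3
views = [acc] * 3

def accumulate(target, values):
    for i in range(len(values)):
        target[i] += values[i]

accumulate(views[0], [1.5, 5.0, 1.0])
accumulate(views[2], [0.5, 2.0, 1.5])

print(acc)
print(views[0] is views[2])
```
[2.0, 7.0, 2.5]
True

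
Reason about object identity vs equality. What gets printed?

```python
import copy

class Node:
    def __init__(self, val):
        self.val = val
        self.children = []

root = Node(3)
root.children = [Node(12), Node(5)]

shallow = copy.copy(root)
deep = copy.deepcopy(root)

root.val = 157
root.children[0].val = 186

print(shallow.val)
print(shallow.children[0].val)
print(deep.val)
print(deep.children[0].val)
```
3
186
3
12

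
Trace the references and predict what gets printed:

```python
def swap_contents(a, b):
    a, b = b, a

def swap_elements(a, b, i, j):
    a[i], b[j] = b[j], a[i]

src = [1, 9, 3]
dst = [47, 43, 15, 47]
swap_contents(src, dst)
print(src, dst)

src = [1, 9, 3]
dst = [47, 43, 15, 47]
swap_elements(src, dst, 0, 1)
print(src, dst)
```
[1, 9, 3] [47, 43, 15, 47]
[43, 9, 3] [47, 1, 15, 47]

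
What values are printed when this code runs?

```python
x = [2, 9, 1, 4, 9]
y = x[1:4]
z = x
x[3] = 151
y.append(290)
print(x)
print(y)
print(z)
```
[2, 9, 1, 151, 9]
[9, 1, 4, 290]
[2, 9, 1, 151, 9]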